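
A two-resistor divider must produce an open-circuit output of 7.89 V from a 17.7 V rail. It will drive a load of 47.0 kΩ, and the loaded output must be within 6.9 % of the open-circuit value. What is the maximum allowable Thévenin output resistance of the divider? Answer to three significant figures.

R_th ≤ 3.48 kΩ

Loading drop = R_th/(R_th + R_L) ≤ 0.0690, so R_th ≤ R_L · ε/(1−ε) = 47.0 kΩ × 0.0690/0.9310 = 3.48 kΩ.
(Any R1, R2 with R2/(R1+R2) = 0.446 and R1‖R2 ≤ 3.48 kΩ will meet the spec.)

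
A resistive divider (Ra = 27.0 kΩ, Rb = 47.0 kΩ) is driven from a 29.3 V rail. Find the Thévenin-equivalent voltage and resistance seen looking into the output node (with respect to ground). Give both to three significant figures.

V_th = 18.6 V, R_th = 17.1 kΩ

V_th is the open-circuit tap voltage: 29.3 × 47.0/(27.0 + 47.0) = 18.6 V.
With the supply zeroed, Ra and Rb appear in parallel from the tap: R_th = Ra‖Rb = (27.0 × 47.0)/74.00 = 17.1 kΩ.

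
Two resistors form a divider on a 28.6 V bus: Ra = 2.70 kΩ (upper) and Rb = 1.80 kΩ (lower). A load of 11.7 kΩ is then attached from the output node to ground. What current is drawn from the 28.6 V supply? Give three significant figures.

I ≈ 6.71 mA

Rb‖R_L = 1.560 kΩ, so the source sees Ra + Rb‖R_L = 4.260 kΩ.
I = 28.6 V / 4.260 kΩ = 6.71 mA.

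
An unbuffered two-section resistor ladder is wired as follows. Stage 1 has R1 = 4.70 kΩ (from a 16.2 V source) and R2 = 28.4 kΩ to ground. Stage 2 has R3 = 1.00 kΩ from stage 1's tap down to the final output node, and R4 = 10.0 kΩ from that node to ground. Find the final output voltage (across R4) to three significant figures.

V_out ≈ 9.25 V

Stage 2 presents R3+R4 = 11.00 kΩ as a load on stage 1's tap.
Stage 1's lower leg becomes R2‖(R3+R4) = 7.929 kΩ, so V_mid = 16.2 × 7.929/12.63 = 10.17 V.
Stage 2 is itself unloaded: V_out = V_mid × R4/(R3+R4) = 10.17 × 10.0/11.00 = 9.25 V.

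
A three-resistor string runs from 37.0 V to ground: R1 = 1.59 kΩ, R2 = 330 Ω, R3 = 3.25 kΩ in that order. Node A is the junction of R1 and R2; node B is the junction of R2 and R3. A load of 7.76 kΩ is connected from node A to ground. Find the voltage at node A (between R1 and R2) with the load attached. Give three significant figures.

V ≈ 22.4 V

Below node A the series string R2+R3 = 3580 Ω sits in parallel with the 7760 Ω load: 2450 Ω.
V_A = 37.0 × 2450/(1590 + 2450) = 22.4 V.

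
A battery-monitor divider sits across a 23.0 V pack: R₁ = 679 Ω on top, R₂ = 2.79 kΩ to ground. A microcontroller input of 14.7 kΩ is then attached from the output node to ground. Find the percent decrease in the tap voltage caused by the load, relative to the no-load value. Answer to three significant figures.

The divider's output (Thévenin) resistance is R₁‖R₂ = 546.1 Ω.
Fractional drop under load = R_th/(R_th + R_L) = 546.1 / (546.1 + 14700) = 0.03582.
So the output falls by 3.58 %.

3.58 %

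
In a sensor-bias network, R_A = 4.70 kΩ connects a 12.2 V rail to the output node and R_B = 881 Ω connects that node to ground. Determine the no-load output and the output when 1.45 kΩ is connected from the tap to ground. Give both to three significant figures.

Open-circuit: V = 12.2 × 881/(4700 + 881) = 1.93 V.
With the load, R_B becomes R_B‖R_L = 548.0 Ω, so V = 12.2 × 548.0/5248 = 1.27 V.

Unloaded: 1.93 V; loaded: 1.27 V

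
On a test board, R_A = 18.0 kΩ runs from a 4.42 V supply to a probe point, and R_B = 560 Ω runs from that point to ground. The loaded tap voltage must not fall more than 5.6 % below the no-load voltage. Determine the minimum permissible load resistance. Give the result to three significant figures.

Output resistance R_th = R_A‖R_B = (18000 × 560)/18560 = 543.1 Ω.
The fractional drop is R_th/(R_th + R_L); requiring this ≤ 0.0560 gives R_L ≥ R_th(1/0.0560 − 1) = 543.1 × 16.86 = 9.16 kΩ.

R_L(min) ≈ 9.16 kΩ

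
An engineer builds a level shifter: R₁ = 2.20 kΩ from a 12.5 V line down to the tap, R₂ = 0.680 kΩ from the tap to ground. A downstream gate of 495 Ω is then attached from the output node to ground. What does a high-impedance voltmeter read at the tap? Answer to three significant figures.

The load sits in parallel with R₂: R₂‖R_L = (680 × 495) / (680 + 495) = 286.5 Ω.
V_out = 12.5 × 286.5 / (2200 + 286.5) = 12.5 × 286.5/2486 = 1.44 V.
(Unloaded it would have been 2.95 V.)

V_out ≈ 1.44 V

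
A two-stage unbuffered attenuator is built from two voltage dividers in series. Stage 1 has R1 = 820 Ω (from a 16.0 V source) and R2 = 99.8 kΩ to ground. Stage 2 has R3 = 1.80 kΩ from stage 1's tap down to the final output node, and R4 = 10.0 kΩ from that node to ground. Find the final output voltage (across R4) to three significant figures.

Stage 2 presents R3+R4 = 11800 Ω as a load on stage 1's tap.
Stage 1's lower leg becomes R2‖(R3+R4) = 10550 Ω, so V_mid = 16.0 × 10550/11370 = 14.85 V.
Stage 2 is itself unloaded: V_out = V_mid × R4/(R3+R4) = 14.85 × 10000/11800 = 12.6 V.

V_out ≈ 12.6 V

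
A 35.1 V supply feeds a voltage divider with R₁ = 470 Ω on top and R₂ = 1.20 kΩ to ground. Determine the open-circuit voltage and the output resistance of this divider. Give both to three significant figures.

V_th = 25.2 V, R_th = 338 Ω

V_th is the open-circuit tap voltage: 35.1 × 1200/(470 + 1200) = 25.2 V.
With the supply zeroed, R₁ and R₂ appear in parallel from the tap: R_th = R₁‖R₂ = (470 × 1200)/1670 = 338 Ω.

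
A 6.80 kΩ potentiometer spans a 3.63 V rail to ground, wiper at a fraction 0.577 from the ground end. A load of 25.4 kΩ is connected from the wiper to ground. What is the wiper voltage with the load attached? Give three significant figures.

The wiper splits the pot into (1−α)R = 2.876 kΩ above and αR = 3.924 kΩ below.
Lower section ‖ load = 3.399 kΩ.
V_wiper = 3.63 × 3.399/(2.876 + 3.399) = 1.97 V.

V ≈ 1.97 V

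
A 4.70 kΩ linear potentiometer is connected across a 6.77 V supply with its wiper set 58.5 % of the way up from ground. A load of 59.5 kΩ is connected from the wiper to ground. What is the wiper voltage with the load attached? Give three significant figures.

V ≈ 3.89 V

The wiper splits the pot into (1−α)R = 1.951 kΩ above and αR = 2.749 kΩ below.
Lower section ‖ load = 2.628 kΩ.
V_wiper = 6.77 × 2.628/(1.951 + 2.628) = 3.89 V.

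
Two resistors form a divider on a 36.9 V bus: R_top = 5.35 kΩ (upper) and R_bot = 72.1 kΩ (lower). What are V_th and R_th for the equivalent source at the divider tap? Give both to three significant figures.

V_th = 34.4 V, R_th = 4.98 kΩ

V_th is the open-circuit tap voltage: 36.9 × 72.1/(5.35 + 72.1) = 34.4 V.
With the supply zeroed, R_top and R_bot appear in parallel from the tap: R_th = R_top‖R_bot = (5.35 × 72.1)/77.45 = 4.98 kΩ.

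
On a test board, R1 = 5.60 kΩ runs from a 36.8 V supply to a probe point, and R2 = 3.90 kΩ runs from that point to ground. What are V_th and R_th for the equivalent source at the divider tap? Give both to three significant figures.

V_th is the open-circuit tap voltage: 36.8 × 3.90/(5.60 + 3.90) = 15.1 V.
With the supply zeroed, R1 and R2 appear in parallel from the tap: R_th = R1‖R2 = (5.60 × 3.90)/9.500 = 2.30 kΩ.

V_th = 15.1 V, R_th = 2.30 kΩ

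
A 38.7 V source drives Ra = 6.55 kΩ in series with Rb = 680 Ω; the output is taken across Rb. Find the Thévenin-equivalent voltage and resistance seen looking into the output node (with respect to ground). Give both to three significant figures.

V_th = 3.64 V, R_th = 616 Ω

V_th is the open-circuit tap voltage: 38.7 × 680/(6550 + 680) = 3.64 V.
With the supply zeroed, Ra and Rb appear in parallel from the tap: R_th = Ra‖Rb = (6550 × 680)/7230 = 616 Ω.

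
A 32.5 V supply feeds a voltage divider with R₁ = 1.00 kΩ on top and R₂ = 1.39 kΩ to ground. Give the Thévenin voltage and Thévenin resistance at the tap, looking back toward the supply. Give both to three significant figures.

V_th is the open-circuit tap voltage: 32.5 × 1.39/(1.00 + 1.39) = 18.9 V.
With the supply zeroed, R₁ and R₂ appear in parallel from the tap: R_th = R₁‖R₂ = (1.00 × 1.39)/2.390 = 582 Ω.

V_th = 18.9 V, R_th = 582 Ω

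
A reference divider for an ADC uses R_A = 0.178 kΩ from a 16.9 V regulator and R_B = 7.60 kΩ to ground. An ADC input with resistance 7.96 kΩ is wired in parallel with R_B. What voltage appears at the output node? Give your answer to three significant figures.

V_out ≈ 16.2 V

The load sits in parallel with R_B: R_B‖R_L = (7600 × 7960) / (7600 + 7960) = 3888 Ω.
V_out = 16.9 × 3888 / (178 + 3888) = 16.9 × 3888/4066 = 16.2 V.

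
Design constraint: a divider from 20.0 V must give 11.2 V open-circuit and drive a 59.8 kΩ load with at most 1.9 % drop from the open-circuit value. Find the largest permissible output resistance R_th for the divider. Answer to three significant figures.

Loading drop = R_th/(R_th + R_L) ≤ 0.0190, so R_th ≤ R_L · ε/(1−ε) = 59.8 kΩ × 0.0190/0.9810 = 1.16 kΩ.
(Any R1, R2 with R2/(R1+R2) = 0.560 and R1‖R2 ≤ 1.16 kΩ will meet the spec.)

R_th ≤ 1.16 kΩ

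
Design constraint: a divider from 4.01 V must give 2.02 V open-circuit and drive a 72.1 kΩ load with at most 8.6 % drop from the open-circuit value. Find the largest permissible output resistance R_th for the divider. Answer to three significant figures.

Loading drop = R_th/(R_th + R_L) ≤ 0.0860, so R_th ≤ R_L · ε/(1−ε) = 72.1 kΩ × 0.0860/0.9140 = 6.78 kΩ.

R_th ≤ 6.78 kΩ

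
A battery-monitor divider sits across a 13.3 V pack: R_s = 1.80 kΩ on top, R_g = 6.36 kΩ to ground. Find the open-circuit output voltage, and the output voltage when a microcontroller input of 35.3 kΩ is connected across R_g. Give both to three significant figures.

Unloaded: 10.4 V; loaded: 9.97 V

Open-circuit: V = 13.3 × 6.36/(1.80 + 6.36) = 10.4 V.
With the load, R_g becomes R_g‖R_L = 5.389 kΩ, so V = 13.3 × 5.389/7.189 = 9.97 V.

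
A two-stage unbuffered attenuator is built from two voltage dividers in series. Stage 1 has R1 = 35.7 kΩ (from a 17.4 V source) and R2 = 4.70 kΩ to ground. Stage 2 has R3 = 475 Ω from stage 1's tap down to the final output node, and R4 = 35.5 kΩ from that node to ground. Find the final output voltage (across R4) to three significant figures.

Stage 2 presents R3+R4 = 35980 Ω as a load on stage 1's tap.
Stage 1's lower leg becomes R2‖(R3+R4) = 4157 Ω, so V_mid = 17.4 × 4157/39860 = 1.815 V.
Stage 2 is itself unloaded: V_out = V_mid × R4/(R3+R4) = 1.815 × 35500/35980 = 1.79 V.

V_out ≈ 1.79 V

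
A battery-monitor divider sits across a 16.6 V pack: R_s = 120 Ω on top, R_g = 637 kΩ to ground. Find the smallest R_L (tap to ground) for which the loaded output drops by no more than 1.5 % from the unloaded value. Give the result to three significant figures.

R_L(min) ≈ 7.88 kΩ

Output resistance R_th = R_s‖R_g = (120 × 637000)/637100 = 120.0 Ω.
The fractional drop is R_th/(R_th + R_L); requiring this ≤ 0.0150 gives R_L ≥ R_th(1/0.0150 − 1) = 120.0 × 65.67 = 7.88 kΩ.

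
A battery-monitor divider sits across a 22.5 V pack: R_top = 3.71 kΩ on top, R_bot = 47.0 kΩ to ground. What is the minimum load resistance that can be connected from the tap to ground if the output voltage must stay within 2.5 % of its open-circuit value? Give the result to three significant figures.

R_L(min) ≈ 134 kΩ

Output resistance R_th = R_top‖R_bot = (3.71 × 47.0)/50.71 = 3.439 kΩ.
The fractional drop is R_th/(R_th + R_L); requiring this ≤ 0.0250 gives R_L ≥ R_th(1/0.0250 − 1) = 3.439 × 39.00 = 134 kΩ.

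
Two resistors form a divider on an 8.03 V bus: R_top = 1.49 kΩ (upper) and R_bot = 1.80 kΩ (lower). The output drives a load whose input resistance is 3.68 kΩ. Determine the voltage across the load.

The load sits in parallel with R_bot: R_bot‖R_L = (1.80 × 3.68) / (1.80 + 3.68) = 1.209 kΩ.
V_out = 8.03 × 1.209 / (1.49 + 1.209) = 8.03 × 1.209/2.699 = 3.60 V.
(Unloaded it would have been 4.39 V.)

V_out ≈ 3.60 V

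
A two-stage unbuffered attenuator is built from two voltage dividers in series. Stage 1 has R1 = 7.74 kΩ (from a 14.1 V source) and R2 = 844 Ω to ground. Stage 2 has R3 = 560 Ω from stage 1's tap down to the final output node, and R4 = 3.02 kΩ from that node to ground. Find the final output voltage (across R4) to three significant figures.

V_out ≈ 0.964 V

Stage 2 presents R3+R4 = 3580 Ω as a load on stage 1's tap.
Stage 1's lower leg becomes R2‖(R3+R4) = 683.0 Ω, so V_mid = 14.1 × 683.0/8423 = 1.143 V.
Stage 2 is itself unloaded: V_out = V_mid × R4/(R3+R4) = 1.143 × 3020/3580 = 0.964 V.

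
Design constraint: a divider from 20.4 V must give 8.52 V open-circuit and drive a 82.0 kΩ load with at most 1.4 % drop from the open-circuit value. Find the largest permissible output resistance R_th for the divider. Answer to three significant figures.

R_th ≤ 1.16 kΩ

Loading drop = R_th/(R_th + R_L) ≤ 0.0140, so R_th ≤ R_L · ε/(1−ε) = 82.0 kΩ × 0.0140/0.9860 = 1.16 kΩ.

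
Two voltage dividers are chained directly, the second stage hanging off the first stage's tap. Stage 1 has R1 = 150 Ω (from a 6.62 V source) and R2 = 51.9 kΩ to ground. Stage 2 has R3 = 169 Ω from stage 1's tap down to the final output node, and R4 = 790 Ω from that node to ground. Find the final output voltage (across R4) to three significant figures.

Stage 2 presents R3+R4 = 959.0 Ω as a load on stage 1's tap.
Stage 1's lower leg becomes R2‖(R3+R4) = 941.6 Ω, so V_mid = 6.62 × 941.6/1092 = 5.710 V.
Stage 2 is itself unloaded: V_out = V_mid × R4/(R3+R4) = 5.710 × 790/959.0 = 4.70 V.

V_out ≈ 4.70 V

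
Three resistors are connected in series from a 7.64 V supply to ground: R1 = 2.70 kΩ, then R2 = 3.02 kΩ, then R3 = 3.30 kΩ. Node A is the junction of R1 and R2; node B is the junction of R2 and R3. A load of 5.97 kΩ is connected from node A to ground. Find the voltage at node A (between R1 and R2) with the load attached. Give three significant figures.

V ≈ 4.06 V

Below node A the series string R2+R3 = 6.320 kΩ sits in parallel with the 5.97 kΩ load: 3.070 kΩ.
V_A = 7.64 × 3.070/(2.70 + 3.070) = 4.06 V.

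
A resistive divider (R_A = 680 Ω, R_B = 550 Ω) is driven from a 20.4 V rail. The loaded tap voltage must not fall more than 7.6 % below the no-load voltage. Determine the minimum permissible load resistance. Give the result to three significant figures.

R_L(min) ≈ 3.70 kΩ

Output resistance R_th = R_A‖R_B = (680 × 550)/1230 = 304.1 Ω.
The fractional drop is R_th/(R_th + R_L); requiring this ≤ 0.0760 gives R_L ≥ R_th(1/0.0760 − 1) = 304.1 × 12.16 = 3.70 kΩ.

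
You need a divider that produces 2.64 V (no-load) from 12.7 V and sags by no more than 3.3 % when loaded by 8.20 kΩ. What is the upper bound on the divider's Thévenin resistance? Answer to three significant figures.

R_th ≤ 280 Ω

Loading drop = R_th/(R_th + R_L) ≤ 0.0330, so R_th ≤ R_L · ε/(1−ε) = 8.20 kΩ × 0.0330/0.9670 = 280 Ω.
(Any R1, R2 with R2/(R1+R2) = 0.208 and R1‖R2 ≤ 280 Ω will meet the spec.)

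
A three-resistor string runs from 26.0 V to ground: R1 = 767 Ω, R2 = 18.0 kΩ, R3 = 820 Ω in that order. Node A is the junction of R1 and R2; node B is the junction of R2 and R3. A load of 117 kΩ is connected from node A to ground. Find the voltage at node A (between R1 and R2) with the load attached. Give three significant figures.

V ≈ 24.8 V

Below node A the series string R2+R3 = 18820 Ω sits in parallel with the 117000 Ω load: 16210 Ω.
V_A = 26.0 × 16210/(767 + 16210) = 24.8 V.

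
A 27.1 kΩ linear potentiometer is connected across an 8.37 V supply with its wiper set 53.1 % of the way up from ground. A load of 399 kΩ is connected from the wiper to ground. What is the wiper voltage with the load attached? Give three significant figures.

The wiper splits the pot into (1−α)R = 12.71 kΩ above and αR = 14.39 kΩ below.
Lower section ‖ load = 13.89 kΩ.
V_wiper = 8.37 × 13.89/(12.71 + 13.89) = 4.37 V.

V ≈ 4.37 V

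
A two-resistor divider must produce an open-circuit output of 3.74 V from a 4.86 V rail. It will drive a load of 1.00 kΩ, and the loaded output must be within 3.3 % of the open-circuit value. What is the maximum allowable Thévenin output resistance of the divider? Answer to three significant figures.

R_th ≤ 34.1 Ω

Loading drop = R_th/(R_th + R_L) ≤ 0.0330, so R_th ≤ R_L · ε/(1−ε) = 1.00 kΩ × 0.0330/0.9670 = 34.1 Ω.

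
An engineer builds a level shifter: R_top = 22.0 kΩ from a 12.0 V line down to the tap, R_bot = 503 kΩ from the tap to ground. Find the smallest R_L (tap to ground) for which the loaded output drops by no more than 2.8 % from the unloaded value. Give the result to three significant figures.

R_L(min) ≈ 732 kΩ

Output resistance R_th = R_top‖R_bot = (22.0 × 503)/525.0 = 21.08 kΩ.
The fractional drop is R_th/(R_th + R_L); requiring this ≤ 0.0280 gives R_L ≥ R_th(1/0.0280 − 1) = 21.08 × 34.71 = 732 kΩ.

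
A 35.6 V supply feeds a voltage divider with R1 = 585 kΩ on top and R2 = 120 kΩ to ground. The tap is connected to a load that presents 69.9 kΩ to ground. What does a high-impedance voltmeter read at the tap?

The load sits in parallel with R2: R2‖R_L = (120 × 69.9) / (120 + 69.9) = 44.17 kΩ.
V_out = 35.6 × 44.17 / (585 + 44.17) = 35.6 × 44.17/629.2 = 2.50 V.

V_out ≈ 2.50 V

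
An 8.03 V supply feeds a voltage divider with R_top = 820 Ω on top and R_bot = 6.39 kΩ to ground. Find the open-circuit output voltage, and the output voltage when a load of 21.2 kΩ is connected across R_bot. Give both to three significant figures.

Open-circuit: V = 8.03 × 6390/(820 + 6390) = 7.12 V.
With the load, R_bot becomes R_bot‖R_L = 4910 Ω, so V = 8.03 × 4910/5730 = 6.88 V.

Unloaded: 7.12 V; loaded: 6.88 V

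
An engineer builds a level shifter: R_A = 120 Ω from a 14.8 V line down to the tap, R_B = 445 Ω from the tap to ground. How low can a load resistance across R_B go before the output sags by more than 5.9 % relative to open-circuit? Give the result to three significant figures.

R_L(min) ≈ 1.51 kΩ

Output resistance R_th = R_A‖R_B = (120 × 445)/565.0 = 94.51 Ω.
The fractional drop is R_th/(R_th + R_L); requiring this ≤ 0.0590 gives R_L ≥ R_th(1/0.0590 − 1) = 94.51 × 15.95 = 1.51 kΩ.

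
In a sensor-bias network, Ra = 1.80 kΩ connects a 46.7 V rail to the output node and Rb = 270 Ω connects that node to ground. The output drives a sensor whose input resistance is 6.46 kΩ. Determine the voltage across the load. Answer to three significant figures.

V_out ≈ 5.88 V

The load sits in parallel with Rb: Rb‖R_L = (270 × 6460) / (270 + 6460) = 259.2 Ω.
V_out = 46.7 × 259.2 / (1800 + 259.2) = 46.7 × 259.2/2059 = 5.88 V.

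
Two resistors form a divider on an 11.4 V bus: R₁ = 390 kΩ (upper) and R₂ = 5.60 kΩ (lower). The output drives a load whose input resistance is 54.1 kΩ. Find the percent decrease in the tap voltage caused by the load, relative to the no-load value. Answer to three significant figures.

The divider's output (Thévenin) resistance is R₁‖R₂ = 5.521 kΩ.
Fractional drop under load = R_th/(R_th + R_L) = 5.521 / (5.521 + 54.1) = 0.09260.
So the output falls by 9.26 %.

9.26 %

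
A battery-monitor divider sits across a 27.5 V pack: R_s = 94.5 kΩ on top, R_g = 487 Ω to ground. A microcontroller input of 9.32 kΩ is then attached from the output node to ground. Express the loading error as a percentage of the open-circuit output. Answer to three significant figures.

The divider's output (Thévenin) resistance is R_s‖R_g = 484.5 Ω.
Fractional drop under load = R_th/(R_th + R_L) = 484.5 / (484.5 + 9320) = 0.04942.
So the output falls by 4.94 %.

4.94 %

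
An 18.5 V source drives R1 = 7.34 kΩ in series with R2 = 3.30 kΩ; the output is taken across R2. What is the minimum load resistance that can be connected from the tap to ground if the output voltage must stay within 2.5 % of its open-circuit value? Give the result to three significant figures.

Output resistance R_th = R1‖R2 = (7.34 × 3.30)/10.64 = 2.277 kΩ.
The fractional drop is R_th/(R_th + R_L); requiring this ≤ 0.0250 gives R_L ≥ R_th(1/0.0250 − 1) = 2.277 × 39.00 = 88.8 kΩ.

R_L(min) ≈ 88.8 kΩ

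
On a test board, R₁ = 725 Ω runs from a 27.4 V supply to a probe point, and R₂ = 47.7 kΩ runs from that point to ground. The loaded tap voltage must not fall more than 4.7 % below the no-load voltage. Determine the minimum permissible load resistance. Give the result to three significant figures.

Output resistance R_th = R₁‖R₂ = (725 × 47700)/48420 = 714.1 Ω.
The fractional drop is R_th/(R_th + R_L); requiring this ≤ 0.0470 gives R_L ≥ R_th(1/0.0470 − 1) = 714.1 × 20.28 = 14.5 kΩ.

R_L(min) ≈ 14.5 kΩ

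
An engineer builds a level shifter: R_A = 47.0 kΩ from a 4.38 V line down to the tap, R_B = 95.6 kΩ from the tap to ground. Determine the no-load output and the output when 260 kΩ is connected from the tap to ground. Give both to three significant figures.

Open-circuit: V = 4.38 × 95.6/(47.0 + 95.6) = 2.94 V.
With the load, R_B becomes R_B‖R_L = 69.90 kΩ, so V = 4.38 × 69.90/116.9 = 2.62 V.

Unloaded: 2.94 V; loaded: 2.62 V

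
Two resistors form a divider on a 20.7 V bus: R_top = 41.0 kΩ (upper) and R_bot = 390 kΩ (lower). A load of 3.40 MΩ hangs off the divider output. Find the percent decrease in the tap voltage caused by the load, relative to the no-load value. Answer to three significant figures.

1.08 %

The divider's output (Thévenin) resistance is R_top‖R_bot = 37.10 kΩ.
Fractional drop under load = R_th/(R_th + R_L) = 37.10 / (37.10 + 3400) = 0.01079.
So the output falls by 1.08 %.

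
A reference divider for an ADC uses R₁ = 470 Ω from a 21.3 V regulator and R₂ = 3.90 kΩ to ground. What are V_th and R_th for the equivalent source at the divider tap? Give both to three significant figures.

V_th is the open-circuit tap voltage: 21.3 × 3900/(470 + 3900) = 19.0 V.
With the supply zeroed, R₁ and R₂ appear in parallel from the tap: R_th = R₁‖R₂ = (470 × 3900)/4370 = 419 Ω.

V_th = 19.0 V, R_th = 419 Ω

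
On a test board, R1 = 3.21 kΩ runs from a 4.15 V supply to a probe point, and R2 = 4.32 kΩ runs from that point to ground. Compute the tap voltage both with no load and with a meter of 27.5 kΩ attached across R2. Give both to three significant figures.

Open-circuit: V = 4.15 × 4.32/(3.21 + 4.32) = 2.38 V.
With the load, R2 becomes R2‖R_L = 3.734 kΩ, so V = 4.15 × 3.734/6.944 = 2.23 V.

Unloaded: 2.38 V; loaded: 2.23 V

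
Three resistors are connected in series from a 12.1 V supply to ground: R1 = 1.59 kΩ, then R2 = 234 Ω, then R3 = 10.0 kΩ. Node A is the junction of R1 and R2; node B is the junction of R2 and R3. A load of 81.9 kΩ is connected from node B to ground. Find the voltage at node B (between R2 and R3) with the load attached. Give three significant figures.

At node B, R3 is in parallel with the load: R3‖R_L = 8912 Ω.
Below node A the resistance is R2 + (R3‖R_L) = 9146 Ω, so V_A = 12.1 × 9146/10740 = 10.31 V.
Then V_B = V_A × (R3‖R_L)/(R2 + R3‖R_L) = 10.31 × 8912/9146 = 10.0 V.

V ≈ 10.0 V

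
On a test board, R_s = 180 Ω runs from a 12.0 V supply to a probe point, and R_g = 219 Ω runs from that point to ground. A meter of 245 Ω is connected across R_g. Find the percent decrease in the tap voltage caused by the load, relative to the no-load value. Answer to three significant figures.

28.7 %

Unloaded V = 12.0 × 219/399.0 = 6.586 V.
Loaded: R_g‖R_L = 115.6 Ω, giving V = 12.0 × 115.6/295.6 = 4.694 V.
Drop = (6.586 − 4.694) / 6.586 = 28.7 %.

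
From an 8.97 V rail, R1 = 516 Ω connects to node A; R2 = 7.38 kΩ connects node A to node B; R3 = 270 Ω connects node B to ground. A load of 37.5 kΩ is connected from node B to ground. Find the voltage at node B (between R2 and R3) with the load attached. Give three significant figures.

At node B, R3 is in parallel with the load: R3‖R_L = 268.1 Ω.
Below node A the resistance is R2 + (R3‖R_L) = 7648 Ω, so V_A = 8.97 × 7648/8164 = 8.403 V.
Then V_B = V_A × (R3‖R_L)/(R2 + R3‖R_L) = 8.403 × 268.1/7648 = 0.295 V.

V ≈ 0.295 V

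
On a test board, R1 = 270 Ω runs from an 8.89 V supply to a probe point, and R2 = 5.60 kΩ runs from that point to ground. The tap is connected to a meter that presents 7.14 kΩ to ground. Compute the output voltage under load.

V_out ≈ 8.19 V

The load sits in parallel with R2: R2‖R_L = (5600 × 7140) / (5600 + 7140) = 3138 Ω.
V_out = 8.89 × 3138 / (270 + 3138) = 8.89 × 3138/3408 = 8.19 V.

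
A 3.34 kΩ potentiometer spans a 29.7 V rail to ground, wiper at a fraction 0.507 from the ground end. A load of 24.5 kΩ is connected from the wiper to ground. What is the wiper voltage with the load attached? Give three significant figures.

V ≈ 14.6 V

The wiper splits the pot into (1−α)R = 1.647 kΩ above and αR = 1.693 kΩ below.
Lower section ‖ load = 1.584 kΩ.
V_wiper = 29.7 × 1.584/(1.647 + 1.584) = 14.6 V.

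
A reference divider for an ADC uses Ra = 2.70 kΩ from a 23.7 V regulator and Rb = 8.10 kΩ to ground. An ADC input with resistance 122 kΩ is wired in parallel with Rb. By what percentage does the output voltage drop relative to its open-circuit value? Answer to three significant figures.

1.63 %

The divider's output (Thévenin) resistance is Ra‖Rb = 2.025 kΩ.
Fractional drop under load = R_th/(R_th + R_L) = 2.025 / (2.025 + 122) = 0.01633.
So the output falls by 1.63 %.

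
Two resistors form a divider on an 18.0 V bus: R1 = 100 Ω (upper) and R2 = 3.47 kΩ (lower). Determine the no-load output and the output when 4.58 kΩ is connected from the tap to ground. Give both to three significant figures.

Open-circuit: V = 18.0 × 3470/(100 + 3470) = 17.5 V.
With the load, R2 becomes R2‖R_L = 1974 Ω, so V = 18.0 × 1974/2074 = 17.1 V.

Unloaded: 17.5 V; loaded: 17.1 V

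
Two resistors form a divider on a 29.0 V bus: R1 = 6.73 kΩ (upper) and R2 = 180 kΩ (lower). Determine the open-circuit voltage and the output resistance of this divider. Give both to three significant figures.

V_th is the open-circuit tap voltage: 29.0 × 180/(6.73 + 180) = 28.0 V.
With the supply zeroed, R1 and R2 appear in parallel from the tap: R_th = R1‖R2 = (6.73 × 180)/186.7 = 6.49 kΩ.

V_th = 28.0 V, R_th = 6.49 kΩ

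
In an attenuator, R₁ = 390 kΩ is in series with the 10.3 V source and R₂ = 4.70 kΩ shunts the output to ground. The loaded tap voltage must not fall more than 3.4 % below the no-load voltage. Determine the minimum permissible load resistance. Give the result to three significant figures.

R_L(min) ≈ 132 kΩ

Output resistance R_th = R₁‖R₂ = (390 × 4.70)/394.7 = 4.644 kΩ.
The fractional drop is R_th/(R_th + R_L); requiring this ≤ 0.0340 gives R_L ≥ R_th(1/0.0340 − 1) = 4.644 × 28.41 = 132 kΩ.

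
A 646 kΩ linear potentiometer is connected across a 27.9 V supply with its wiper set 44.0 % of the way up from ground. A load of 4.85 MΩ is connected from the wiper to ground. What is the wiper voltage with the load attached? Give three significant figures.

V ≈ 11.9 V

The wiper splits the pot into (1−α)R = 361.8 kΩ above and αR = 284.2 kΩ below.
Lower section ‖ load = 268.5 kΩ.
V_wiper = 27.9 × 268.5/(361.8 + 268.5) = 11.9 V.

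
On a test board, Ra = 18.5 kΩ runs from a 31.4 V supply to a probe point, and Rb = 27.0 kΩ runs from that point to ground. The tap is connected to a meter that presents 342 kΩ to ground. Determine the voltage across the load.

The load sits in parallel with Rb: Rb‖R_L = (27.0 × 342) / (27.0 + 342) = 25.02 kΩ.
V_out = 31.4 × 25.02 / (18.5 + 25.02) = 31.4 × 25.02/43.52 = 18.1 V.

V_out ≈ 18.1 V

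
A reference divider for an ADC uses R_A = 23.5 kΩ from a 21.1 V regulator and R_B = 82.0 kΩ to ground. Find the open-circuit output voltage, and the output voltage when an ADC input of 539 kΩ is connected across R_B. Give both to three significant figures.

Unloaded: 16.4 V; loaded: 15.9 V

Open-circuit: V = 21.1 × 82.0/(23.5 + 82.0) = 16.4 V.
With the load, R_B becomes R_B‖R_L = 71.17 kΩ, so V = 21.1 × 71.17/94.67 = 15.9 V.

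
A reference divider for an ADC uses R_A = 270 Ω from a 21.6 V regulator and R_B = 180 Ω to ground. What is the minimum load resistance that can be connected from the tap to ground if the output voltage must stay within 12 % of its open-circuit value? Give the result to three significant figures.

Output resistance R_th = R_A‖R_B = (270 × 180)/450.0 = 108.0 Ω.
The fractional drop is R_th/(R_th + R_L); requiring this ≤ 0.120 gives R_L ≥ R_th(1/0.120 − 1) = 108.0 × 7.333 = 792 Ω.

R_L(min) ≈ 792 Ω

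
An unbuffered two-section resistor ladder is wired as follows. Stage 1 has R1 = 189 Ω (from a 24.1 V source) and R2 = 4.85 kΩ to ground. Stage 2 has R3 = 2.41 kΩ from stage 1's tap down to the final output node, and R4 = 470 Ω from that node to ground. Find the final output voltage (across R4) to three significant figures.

Stage 2 presents R3+R4 = 2880 Ω as a load on stage 1's tap.
Stage 1's lower leg becomes R2‖(R3+R4) = 1807 Ω, so V_mid = 24.1 × 1807/1996 = 21.82 V.
Stage 2 is itself unloaded: V_out = V_mid × R4/(R3+R4) = 21.82 × 470/2880 = 3.56 V.

V_out ≈ 3.56 V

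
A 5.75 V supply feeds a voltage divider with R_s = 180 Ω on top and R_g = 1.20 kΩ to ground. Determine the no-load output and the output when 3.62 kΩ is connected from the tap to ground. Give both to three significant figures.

Open-circuit: V = 5.75 × 1200/(180 + 1200) = 5.00 V.
With the load, R_g becomes R_g‖R_L = 901.2 Ω, so V = 5.75 × 901.2/1081 = 4.79 V.

Unloaded: 5.00 V; loaded: 4.79 V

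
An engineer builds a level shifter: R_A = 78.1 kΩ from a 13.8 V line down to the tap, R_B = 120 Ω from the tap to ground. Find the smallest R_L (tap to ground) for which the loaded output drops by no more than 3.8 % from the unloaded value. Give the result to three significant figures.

R_L(min) ≈ 3.03 kΩ

Output resistance R_th = R_A‖R_B = (78100 × 120)/78220 = 119.8 Ω.
The fractional drop is R_th/(R_th + R_L); requiring this ≤ 0.0380 gives R_L ≥ R_th(1/0.0380 − 1) = 119.8 × 25.32 = 3.03 kΩ.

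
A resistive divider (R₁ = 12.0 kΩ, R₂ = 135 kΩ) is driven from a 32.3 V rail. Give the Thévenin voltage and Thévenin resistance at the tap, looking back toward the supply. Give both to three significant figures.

V_th = 29.7 V, R_th = 11.0 kΩ

V_th is the open-circuit tap voltage: 32.3 × 135/(12.0 + 135) = 29.7 V.
With the supply zeroed, R₁ and R₂ appear in parallel from the tap: R_th = R₁‖R₂ = (12.0 × 135)/147.0 = 11.0 kΩ.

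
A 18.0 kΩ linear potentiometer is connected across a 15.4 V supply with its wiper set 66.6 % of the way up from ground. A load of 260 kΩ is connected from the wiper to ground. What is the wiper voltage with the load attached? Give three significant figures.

The wiper splits the pot into (1−α)R = 6.012 kΩ above and αR = 11.99 kΩ below.
Lower section ‖ load = 11.46 kΩ.
V_wiper = 15.4 × 11.46/(6.012 + 11.46) = 10.1 V.

V ≈ 10.1 V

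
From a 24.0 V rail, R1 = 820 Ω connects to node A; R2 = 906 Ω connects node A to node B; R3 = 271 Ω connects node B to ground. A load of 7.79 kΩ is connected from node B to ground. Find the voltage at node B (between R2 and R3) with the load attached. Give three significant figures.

V ≈ 3.16 V

At node B, R3 is in parallel with the load: R3‖R_L = 261.9 Ω.
Below node A the resistance is R2 + (R3‖R_L) = 1168 Ω, so V_A = 24.0 × 1168/1988 = 14.10 V.
Then V_B = V_A × (R3‖R_L)/(R2 + R3‖R_L) = 14.10 × 261.9/1168 = 3.16 V.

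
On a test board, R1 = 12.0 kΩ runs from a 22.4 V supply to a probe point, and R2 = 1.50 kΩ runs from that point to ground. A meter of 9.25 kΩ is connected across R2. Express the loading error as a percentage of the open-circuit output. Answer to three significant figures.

The divider's output (Thévenin) resistance is R1‖R2 = 1.333 kΩ.
Fractional drop under load = R_th/(R_th + R_L) = 1.333 / (1.333 + 9.25) = 0.1260.
So the output falls by 12.6 %.

12.6 %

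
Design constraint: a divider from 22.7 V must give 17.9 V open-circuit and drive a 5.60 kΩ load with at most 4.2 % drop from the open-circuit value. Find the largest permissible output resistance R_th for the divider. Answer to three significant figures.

Loading drop = R_th/(R_th + R_L) ≤ 0.0420, so R_th ≤ R_L · ε/(1−ε) = 5.60 kΩ × 0.0420/0.9580 = 246 Ω.
(Any R1, R2 with R2/(R1+R2) = 0.789 and R1‖R2 ≤ 246 Ω will meet the spec.)

R_th ≤ 246 Ω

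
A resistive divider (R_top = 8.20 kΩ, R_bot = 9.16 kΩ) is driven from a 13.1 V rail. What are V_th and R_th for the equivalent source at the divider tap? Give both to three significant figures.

V_th = 6.91 V, R_th = 4.33 kΩ

V_th is the open-circuit tap voltage: 13.1 × 9.16/(8.20 + 9.16) = 6.91 V.
With the supply zeroed, R_top and R_bot appear in parallel from the tap: R_th = R_top‖R_bot = (8.20 × 9.16)/17.36 = 4.33 kΩ.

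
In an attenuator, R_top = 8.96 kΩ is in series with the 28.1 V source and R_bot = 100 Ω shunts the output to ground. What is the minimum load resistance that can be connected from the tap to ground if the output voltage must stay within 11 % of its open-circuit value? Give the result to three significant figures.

R_L(min) ≈ 800 Ω

Output resistance R_th = R_top‖R_bot = (8960 × 100)/9060 = 98.90 Ω.
The fractional drop is R_th/(R_th + R_L); requiring this ≤ 0.110 gives R_L ≥ R_th(1/0.110 − 1) = 98.90 × 8.091 = 800 Ω.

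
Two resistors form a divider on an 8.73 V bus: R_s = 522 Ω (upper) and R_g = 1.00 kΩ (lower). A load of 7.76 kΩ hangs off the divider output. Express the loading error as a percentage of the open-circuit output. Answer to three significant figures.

4.23 %

The divider's output (Thévenin) resistance is R_s‖R_g = 343.0 Ω.
Fractional drop under load = R_th/(R_th + R_L) = 343.0 / (343.0 + 7760) = 0.04233.
So the output falls by 4.23 %.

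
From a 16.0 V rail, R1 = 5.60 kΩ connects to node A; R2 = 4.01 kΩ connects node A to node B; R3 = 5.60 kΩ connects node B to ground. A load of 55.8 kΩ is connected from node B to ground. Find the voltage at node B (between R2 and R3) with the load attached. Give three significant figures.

V ≈ 5.54 V

At node B, R3 is in parallel with the load: R3‖R_L = 5.089 kΩ.
Below node A the resistance is R2 + (R3‖R_L) = 9.099 kΩ, so V_A = 16.0 × 9.099/14.70 = 9.904 V.
Then V_B = V_A × (R3‖R_L)/(R2 + R3‖R_L) = 9.904 × 5.089/9.099 = 5.54 V.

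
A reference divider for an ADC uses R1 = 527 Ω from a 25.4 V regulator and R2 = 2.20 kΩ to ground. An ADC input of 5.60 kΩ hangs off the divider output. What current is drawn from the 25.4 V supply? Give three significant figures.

R2‖R_L = 1579 Ω, so the source sees R1 + R2‖R_L = 2106 Ω.
I = 25.4 V / 2106 Ω = 12.1 mA.

I ≈ 12.1 mA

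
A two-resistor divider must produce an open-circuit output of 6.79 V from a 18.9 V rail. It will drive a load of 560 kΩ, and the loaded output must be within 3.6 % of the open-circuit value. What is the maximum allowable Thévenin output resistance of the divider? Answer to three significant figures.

Loading drop = R_th/(R_th + R_L) ≤ 0.0360, so R_th ≤ R_L · ε/(1−ε) = 560 kΩ × 0.0360/0.9640 = 20.9 kΩ.

R_th ≤ 20.9 kΩ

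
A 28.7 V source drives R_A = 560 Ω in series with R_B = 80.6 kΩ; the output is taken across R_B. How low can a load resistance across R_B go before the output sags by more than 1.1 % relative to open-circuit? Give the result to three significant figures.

R_L(min) ≈ 50.0 kΩ

Output resistance R_th = R_A‖R_B = (560 × 80600)/81160 = 556.1 Ω.
The fractional drop is R_th/(R_th + R_L); requiring this ≤ 0.0110 gives R_L ≥ R_th(1/0.0110 − 1) = 556.1 × 89.91 = 50.0 kΩ.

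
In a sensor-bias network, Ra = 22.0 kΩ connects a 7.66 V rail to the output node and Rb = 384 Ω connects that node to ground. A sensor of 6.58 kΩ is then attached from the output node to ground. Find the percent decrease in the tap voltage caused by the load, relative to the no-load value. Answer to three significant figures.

5.42 %

The divider's output (Thévenin) resistance is Ra‖Rb = 377.4 Ω.
Fractional drop under load = R_th/(R_th + R_L) = 377.4 / (377.4 + 6580) = 0.05425.
So the output falls by 5.42 %.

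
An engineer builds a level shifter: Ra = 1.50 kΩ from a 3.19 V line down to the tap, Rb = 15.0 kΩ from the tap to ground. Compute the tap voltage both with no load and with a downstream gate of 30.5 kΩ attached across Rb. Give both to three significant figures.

Open-circuit: V = 3.19 × 15.0/(1.50 + 15.0) = 2.90 V.
With the load, Rb becomes Rb‖R_L = 10.05 kΩ, so V = 3.19 × 10.05/11.55 = 2.78 V.

Unloaded: 2.90 V; loaded: 2.78 V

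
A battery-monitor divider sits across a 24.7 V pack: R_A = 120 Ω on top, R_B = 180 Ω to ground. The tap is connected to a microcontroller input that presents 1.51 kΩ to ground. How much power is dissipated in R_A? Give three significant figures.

P ≈ 928 mW

Total resistance from the source is R_A + (R_B‖R_L) = 280.8 Ω, so I = 24.7/280.8 Ω = 87.95 mA.
P = I²·R_A = (87.95 mA)² × 120 Ω = 928 mW.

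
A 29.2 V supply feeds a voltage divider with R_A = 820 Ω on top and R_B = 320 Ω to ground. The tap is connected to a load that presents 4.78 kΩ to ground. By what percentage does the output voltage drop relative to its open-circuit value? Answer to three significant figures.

The divider's output (Thévenin) resistance is R_A‖R_B = 230.2 Ω.
Fractional drop under load = R_th/(R_th + R_L) = 230.2 / (230.2 + 4780) = 0.04594.
So the output falls by 4.59 %.

4.59 %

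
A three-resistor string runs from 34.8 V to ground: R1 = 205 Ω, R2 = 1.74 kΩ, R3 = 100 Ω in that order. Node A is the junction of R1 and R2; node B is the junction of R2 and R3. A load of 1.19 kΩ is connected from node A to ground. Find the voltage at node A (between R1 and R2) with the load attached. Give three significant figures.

Below node A the series string R2+R3 = 1840 Ω sits in parallel with the 1190 Ω load: 722.6 Ω.
V_A = 34.8 × 722.6/(205 + 722.6) = 27.1 V.

V ≈ 27.1 V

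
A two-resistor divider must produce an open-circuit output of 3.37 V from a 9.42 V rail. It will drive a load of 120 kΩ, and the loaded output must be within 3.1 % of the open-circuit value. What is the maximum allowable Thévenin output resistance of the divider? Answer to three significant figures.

R_th ≤ 3.84 kΩ

Loading drop = R_th/(R_th + R_L) ≤ 0.0310, so R_th ≤ R_L · ε/(1−ε) = 120 kΩ × 0.0310/0.9690 = 3.84 kΩ.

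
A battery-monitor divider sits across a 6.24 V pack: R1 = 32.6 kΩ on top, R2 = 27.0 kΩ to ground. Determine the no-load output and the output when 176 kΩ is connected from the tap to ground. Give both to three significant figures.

Open-circuit: V = 6.24 × 27.0/(32.6 + 27.0) = 2.83 V.
With the load, R2 becomes R2‖R_L = 23.41 kΩ, so V = 6.24 × 23.41/56.01 = 2.61 V.

Unloaded: 2.83 V; loaded: 2.61 V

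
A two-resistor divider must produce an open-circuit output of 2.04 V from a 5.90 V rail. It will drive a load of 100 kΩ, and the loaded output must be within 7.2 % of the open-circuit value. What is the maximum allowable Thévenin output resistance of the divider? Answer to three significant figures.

R_th ≤ 7.76 kΩ

Loading drop = R_th/(R_th + R_L) ≤ 0.0720, so R_th ≤ R_L · ε/(1−ε) = 100 kΩ × 0.0720/0.9280 = 7.76 kΩ.
(Any R1, R2 with R2/(R1+R2) = 0.346 and R1‖R2 ≤ 7.76 kΩ will meet the spec.)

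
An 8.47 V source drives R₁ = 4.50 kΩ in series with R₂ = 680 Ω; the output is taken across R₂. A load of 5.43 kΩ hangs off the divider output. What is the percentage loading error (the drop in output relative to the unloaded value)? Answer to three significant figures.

The divider's output (Thévenin) resistance is R₁‖R₂ = 590.7 Ω.
Fractional drop under load = R_th/(R_th + R_L) = 590.7 / (590.7 + 5430) = 0.09812.
So the output falls by 9.81 %.

9.81 %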